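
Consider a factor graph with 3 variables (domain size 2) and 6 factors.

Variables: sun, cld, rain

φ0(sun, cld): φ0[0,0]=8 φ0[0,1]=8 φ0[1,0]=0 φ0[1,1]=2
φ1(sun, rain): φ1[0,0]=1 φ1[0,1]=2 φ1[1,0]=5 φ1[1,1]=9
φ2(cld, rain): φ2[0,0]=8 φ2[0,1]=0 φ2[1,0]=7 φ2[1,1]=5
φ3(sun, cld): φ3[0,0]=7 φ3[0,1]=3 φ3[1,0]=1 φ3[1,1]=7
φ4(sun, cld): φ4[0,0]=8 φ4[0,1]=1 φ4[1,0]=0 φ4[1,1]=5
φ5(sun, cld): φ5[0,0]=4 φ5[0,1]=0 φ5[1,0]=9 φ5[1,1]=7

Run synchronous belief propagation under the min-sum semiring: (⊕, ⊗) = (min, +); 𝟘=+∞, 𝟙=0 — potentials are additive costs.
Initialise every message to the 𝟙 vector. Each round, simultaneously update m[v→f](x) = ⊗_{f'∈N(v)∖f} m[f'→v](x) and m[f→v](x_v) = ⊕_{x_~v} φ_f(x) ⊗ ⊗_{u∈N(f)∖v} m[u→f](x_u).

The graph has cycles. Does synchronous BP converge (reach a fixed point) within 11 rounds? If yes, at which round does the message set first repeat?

NOT CONVERGED within 11 rounds

init: all messages = 𝟙 over 2 values
r1 m[φ0→sun] = [8, 0]
r1 m[φ0→cld] = [0, 2]
r1 m[φ1→sun] = [1, 5]
r1 m[φ1→rain] = [1, 2]
r1 m[φ2→cld] = [0, 5]
r1 m[φ2→rain] = [7, 0]
r1 m[φ3→sun] = [3, 1]
r1 m[φ3→cld] = [1, 3]
r1 m[φ4→sun] = [1, 0]
r1 m[φ4→cld] = [0, 1]
r1 m[φ5→sun] = [0, 7]
r1 m[φ5→cld] = [4, 0]
r1 m[sun→φ0] = [0, 0]
r1 m[sun→φ1] = [0, 0]
r1 m[sun→φ3] = [0, 0]
r1 m[sun→φ4] = [0, 0]
r1 m[sun→φ5] = [0, 0]
r1 m[cld→φ0] = [0, 0]
r1 m[cld→φ2] = [0, 0]
r1 m[cld→φ3] = [0, 0]
r1 m[cld→φ4] = [0, 0]
r1 m[cld→φ5] = [0, 0]
r1 m[rain→φ1] = [0, 0]
r1 m[rain→φ2] = [0, 0]
r2 m[φ0→sun] = [8, 0]
r2 m[φ0→cld] = [0, 2]
r2 m[φ1→sun] = [1, 5]
r2 m[φ1→rain] = [1, 2]
r2 m[φ2→cld] = [0, 5]
r2 m[φ2→rain] = [7, 0]
r2 m[φ3→sun] = [3, 1]
r2 m[φ3→cld] = [1, 3]
r2 m[φ4→sun] = [1, 0]
r2 m[φ4→cld] = [0, 1]
r2 m[φ5→sun] = [0, 7]
r2 m[φ5→cld] = [4, 0]
r2 m[sun→φ0] = [5, 13]
r2 m[sun→φ1] = [12, 8]
r2 m[sun→φ3] = [10, 12]
r2 m[sun→φ4] = [12, 13]
r2 m[sun→φ5] = [13, 6]
r2 m[cld→φ0] = [5, 9]
r2 m[cld→φ2] = [5, 6]
r2 m[cld→φ3] = [4, 8]
r2 m[cld→φ4] = [5, 10]
r2 m[cld→φ5] = [1, 11]
r2 m[rain→φ1] = [7, 0]
r2 m[rain→φ2] = [1, 2]
r3 m[φ0→sun] = [13, 5]
r3 m[φ0→cld] = [13, 13]
r3 m[φ1→sun] = [2, 9]
r3 m[φ1→rain] = [13, 14]
r3 m[φ2→cld] = [2, 7]
r3 m[φ2→rain] = [13, 5]
r3 m[φ3→sun] = [11, 5]
r3 m[φ3→cld] = [13, 13]
r3 m[φ4→sun] = [11, 5]
r3 m[φ4→cld] = [13, 13]
r3 m[φ5→sun] = [5, 10]
r3 m[φ5→cld] = [15, 13]
r3 m[sun→φ0] = [5, 13]
r3 m[sun→φ1] = [12, 8]
r3 m[sun→φ3] = [10, 12]
r3 m[sun→φ4] = [12, 13]
r3 m[sun→φ5] = [13, 6]
r3 m[cld→φ0] = [5, 9]
r3 m[cld→φ2] = [5, 6]
r3 m[cld→φ3] = [4, 8]
r3 m[cld→φ4] = [5, 10]
r3 m[cld→φ5] = [1, 11]
r3 m[rain→φ1] = [7, 0]
r3 m[rain→φ2] = [1, 2]
r4 m[φ0→sun] = [13, 5]
r4 m[φ0→cld] = [13, 13]
r4 m[φ1→sun] = [2, 9]
r4 m[φ1→rain] = [13, 14]
r4 m[φ2→cld] = [2, 7]
r4 m[φ2→rain] = [13, 5]
r4 m[φ3→sun] = [11, 5]
r4 m[φ3→cld] = [13, 13]
r4 m[φ4→sun] = [11, 5]
r4 m[φ4→cld] = [13, 13]
r4 m[φ5→sun] = [5, 10]
r4 m[φ5→cld] = [15, 13]
r4 m[sun→φ0] = [29, 29]
r4 m[sun→φ1] = [40, 25]
r4 m[sun→φ3] = [31, 29]
r4 m[sun→φ4] = [31, 29]
r4 m[sun→φ5] = [37, 24]
r4 m[cld→φ0] = [43, 46]
r4 m[cld→φ2] = [54, 52]
r4 m[cld→φ3] = [43, 46]
r4 m[cld→φ4] = [43, 46]
r4 m[cld→φ5] = [41, 46]
r4 m[rain→φ1] = [13, 5]
r4 m[rain→φ2] = [13, 14]
r5 m[φ0→sun] = [51, 43]
r5 m[φ0→cld] = [29, 31]
r5 m[φ1→sun] = [7, 14]
r5 m[φ1→rain] = [30, 34]
r5 m[φ2→cld] = [14, 19]
r5 m[φ2→rain] = [59, 54]
r5 m[φ3→sun] = [49, 44]
r5 m[φ3→cld] = [30, 34]
r5 m[φ4→sun] = [47, 43]
r5 m[φ4→cld] = [29, 32]
r5 m[φ5→sun] = [45, 50]
r5 m[φ5→cld] = [33, 31]
r5 m[sun→φ0] = [29, 29]
r5 m[sun→φ1] = [40, 25]
r5 m[sun→φ3] = [31, 29]
r5 m[sun→φ4] = [31, 29]
r5 m[sun→φ5] = [37, 24]
r5 m[cld→φ0] = [43, 46]
r5 m[cld→φ2] = [54, 52]
r5 m[cld→φ3] = [43, 46]
r5 m[cld→φ4] = [43, 46]
r5 m[cld→φ5] = [41, 46]
r5 m[rain→φ1] = [13, 5]
r5 m[rain→φ2] = [13, 14]
r6 m[φ0→sun] = [51, 43]
r6 m[φ0→cld] = [29, 31]
r6 m[φ1→sun] = [7, 14]
r6 m[φ1→rain] = [30, 34]
r6 m[φ2→cld] = [14, 19]
r6 m[φ2→rain] = [59, 54]
r6 m[φ3→sun] = [49, 44]
r6 m[φ3→cld] = [30, 34]
r6 m[φ4→sun] = [47, 43]
r6 m[φ4→cld] = [29, 32]
r6 m[φ5→sun] = [45, 50]
r6 m[φ5→cld] = [33, 31]
r6 m[sun→φ0] = [148, 151]
r6 m[sun→φ1] = [192, 180]
r6 m[sun→φ3] = [150, 150]
r6 m[sun→φ4] = [152, 151]
r6 m[sun→φ5] = [154, 144]
r6 m[cld→φ0] = [106, 116]
r6 m[cld→φ2] = [121, 128]
r6 m[cld→φ3] = [105, 113]
r6 m[cld→φ4] = [106, 115]
r6 m[cld→φ5] = [102, 116]
r6 m[rain→φ1] = [59, 54]
r6 m[rain→φ2] = [30, 34]
r7 m[φ0→sun] = [114, 106]
r7 m[φ0→cld] = [151, 153]
r7 m[φ1→sun] = [56, 63]
r7 m[φ1→rain] = [185, 189]
r7 m[φ2→cld] = [34, 37]
r7 m[φ2→rain] = [129, 121]
r7 m[φ3→sun] = [112, 106]
r7 m[φ3→cld] = [151, 153]
r7 m[φ4→sun] = [114, 106]
r7 m[φ4→cld] = [151, 153]
r7 m[φ5→sun] = [106, 111]
r7 m[φ5→cld] = [153, 151]
r7 m[sun→φ0] = [148, 151]
r7 m[sun→φ1] = [192, 180]
r7 m[sun→φ3] = [150, 150]
r7 m[sun→φ4] = [152, 151]
r7 m[sun→φ5] = [154, 144]
r7 m[cld→φ0] = [106, 116]
r7 m[cld→φ2] = [121, 128]
r7 m[cld→φ3] = [105, 113]
r7 m[cld→φ4] = [106, 115]
r7 m[cld→φ5] = [102, 116]
r7 m[rain→φ1] = [59, 54]
r7 m[rain→φ2] = [30, 34]
r8 m[φ0→sun] = [114, 106]
r8 m[φ0→cld] = [151, 153]
r8 m[φ1→sun] = [56, 63]
r8 m[φ1→rain] = [185, 189]
r8 m[φ2→cld] = [34, 37]
r8 m[φ2→rain] = [129, 121]
r8 m[φ3→sun] = [112, 106]
r8 m[φ3→cld] = [151, 153]
r8 m[φ4→sun] = [114, 106]
r8 m[φ4→cld] = [151, 153]
r8 m[φ5→sun] = [106, 111]
r8 m[φ5→cld] = [153, 151]
r8 m[sun→φ0] = [388, 386]
r8 m[sun→φ1] = [446, 429]
r8 m[sun→φ3] = [390, 386]
r8 m[sun→φ4] = [388, 386]
r8 m[sun→φ5] = [396, 381]
r8 m[cld→φ0] = [489, 494]
r8 m[cld→φ2] = [606, 610]
r8 m[cld→φ3] = [489, 494]
r8 m[cld→φ4] = [489, 494]
r8 m[cld→φ5] = [487, 496]
r8 m[rain→φ1] = [129, 121]
r8 m[rain→φ2] = [185, 189]
r9 m[φ0→sun] = [497, 489]
r9 m[φ0→cld] = [386, 388]
r9 m[φ1→sun] = [123, 130]
r9 m[φ1→rain] = [434, 438]
r9 m[φ2→cld] = [189, 192]
r9 m[φ2→rain] = [614, 606]
r9 m[φ3→sun] = [496, 490]
r9 m[φ3→cld] = [387, 393]
r9 m[φ4→sun] = [495, 489]
r9 m[φ4→cld] = [386, 389]
r9 m[φ5→sun] = [491, 496]
r9 m[φ5→cld] = [390, 388]
r9 m[sun→φ0] = [388, 386]
r9 m[sun→φ1] = [446, 429]
r9 m[sun→φ3] = [390, 386]
r9 m[sun→φ4] = [388, 386]
r9 m[sun→φ5] = [396, 381]
r9 m[cld→φ0] = [489, 494]
r9 m[cld→φ2] = [606, 610]
r9 m[cld→φ3] = [489, 494]
r9 m[cld→φ4] = [489, 494]
r9 m[cld→φ5] = [487, 496]
r9 m[rain→φ1] = [129, 121]
r9 m[rain→φ2] = [185, 189]
r10 m[φ0→sun] = [497, 489]
r10 m[φ0→cld] = [386, 388]
r10 m[φ1→sun] = [123, 130]
r10 m[φ1→rain] = [434, 438]
r10 m[φ2→cld] = [189, 192]
r10 m[φ2→rain] = [614, 606]
r10 m[φ3→sun] = [496, 490]
r10 m[φ3→cld] = [387, 393]
r10 m[φ4→sun] = [495, 489]
r10 m[φ4→cld] = [386, 389]
r10 m[φ5→sun] = [491, 496]
r10 m[φ5→cld] = [390, 388]
r10 m[sun→φ0] = [1605, 1605]
r10 m[sun→φ1] = [1979, 1964]
r10 m[sun→φ3] = [1606, 1604]
r10 m[sun→φ4] = [1607, 1605]
r10 m[sun→φ5] = [1611, 1598]
r10 m[cld→φ0] = [1352, 1362]
r10 m[cld→φ2] = [1549, 1558]
r10 m[cld→φ3] = [1351, 1357]
r10 m[cld→φ4] = [1352, 1361]
r10 m[cld→φ5] = [1348, 1362]
r10 m[rain→φ1] = [614, 606]
r10 m[rain→φ2] = [434, 438]
r11 m[φ0→sun] = [1360, 1352]
r11 m[φ0→cld] = [1605, 1607]
r11 m[φ1→sun] = [608, 615]
r11 m[φ1→rain] = [1969, 1973]
r11 m[φ2→cld] = [438, 441]
r11 m[φ2→rain] = [1557, 1549]
r11 m[φ3→sun] = [1358, 1352]
r11 m[φ3→cld] = [1605, 1609]
r11 m[φ4→sun] = [1360, 1352]
r11 m[φ4→cld] = [1605, 1608]
r11 m[φ5→sun] = [1352, 1357]
r11 m[φ5→cld] = [1607, 1605]
r11 m[sun→φ0] = [1605, 1605]
r11 m[sun→φ1] = [1979, 1964]
r11 m[sun→φ3] = [1606, 1604]
r11 m[sun→φ4] = [1607, 1605]
r11 m[sun→φ5] = [1611, 1598]
r11 m[cld→φ0] = [1352, 1362]
r11 m[cld→φ2] = [1549, 1558]
r11 m[cld→φ3] = [1351, 1357]
r11 m[cld→φ4] = [1352, 1361]
r11 m[cld→φ5] = [1348, 1362]
r11 m[rain→φ1] = [614, 606]
r11 m[rain→φ2] = [434, 438]
no fixed point within 11 rounds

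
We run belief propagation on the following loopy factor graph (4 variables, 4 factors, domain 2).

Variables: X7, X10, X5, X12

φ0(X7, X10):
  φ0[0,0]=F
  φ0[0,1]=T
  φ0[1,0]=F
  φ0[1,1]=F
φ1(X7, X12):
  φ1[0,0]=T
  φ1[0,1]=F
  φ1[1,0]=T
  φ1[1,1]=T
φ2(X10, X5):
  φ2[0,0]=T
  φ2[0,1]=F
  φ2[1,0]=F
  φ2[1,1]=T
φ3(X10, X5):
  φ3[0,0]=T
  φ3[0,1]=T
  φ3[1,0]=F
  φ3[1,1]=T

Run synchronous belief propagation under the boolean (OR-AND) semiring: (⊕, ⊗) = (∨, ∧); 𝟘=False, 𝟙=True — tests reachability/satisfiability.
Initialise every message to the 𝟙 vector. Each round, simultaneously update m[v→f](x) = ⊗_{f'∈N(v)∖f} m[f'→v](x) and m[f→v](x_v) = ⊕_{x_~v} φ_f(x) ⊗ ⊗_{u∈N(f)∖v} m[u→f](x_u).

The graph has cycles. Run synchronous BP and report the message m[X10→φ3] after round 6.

init: all messages = 𝟙 over 2 values
r1 m[φ0→X7] = [T, F]
r1 m[φ0→X10] = [F, T]
r1 m[φ1→X7] = [T, T]
r1 m[φ1→X12] = [T, T]
r1 m[φ2→X10] = [T, T]
r1 m[φ2→X5] = [T, T]
r1 m[φ3→X10] = [T, T]
r1 m[φ3→X5] = [T, T]
r1 m[X7→φ0] = [T, T]
r1 m[X7→φ1] = [T, T]
r1 m[X10→φ0] = [T, T]
r1 m[X10→φ2] = [T, T]
r1 m[X10→φ3] = [T, T]
r1 m[X5→φ2] = [T, T]
r1 m[X5→φ3] = [T, T]
r1 m[X12→φ1] = [T, T]
r2 m[φ0→X7] = [T, F]
r2 m[φ0→X10] = [F, T]
r2 m[φ1→X7] = [T, T]
r2 m[φ1→X12] = [T, T]
r2 m[φ2→X10] = [T, T]
r2 m[φ2→X5] = [T, T]
r2 m[φ3→X10] = [T, T]
r2 m[φ3→X5] = [T, T]
r2 m[X7→φ0] = [T, T]
r2 m[X7→φ1] = [T, F]
r2 m[X10→φ0] = [T, T]
r2 m[X10→φ2] = [F, T]
r2 m[X10→φ3] = [F, T]
r2 m[X5→φ2] = [T, T]
r2 m[X5→φ3] = [T, T]
r2 m[X12→φ1] = [T, T]
r3 m[φ0→X7] = [T, F]
r3 m[φ0→X10] = [F, T]
r3 m[φ1→X7] = [T, T]
r3 m[φ1→X12] = [T, F]
r3 m[φ2→X10] = [T, T]
r3 m[φ2→X5] = [F, T]
r3 m[φ3→X10] = [T, T]
r3 m[φ3→X5] = [F, T]
r3 m[X7→φ0] = [T, T]
r3 m[X7→φ1] = [T, F]
r3 m[X10→φ0] = [T, T]
r3 m[X10→φ2] = [F, T]
r3 m[X10→φ3] = [F, T]
r3 m[X5→φ2] = [T, T]
r3 m[X5→φ3] = [T, T]
r3 m[X12→φ1] = [T, T]
r4 m[φ0→X7] = [T, F]
r4 m[φ0→X10] = [F, T]
r4 m[φ1→X7] = [T, T]
r4 m[φ1→X12] = [T, F]
r4 m[φ2→X10] = [T, T]
r4 m[φ2→X5] = [F, T]
r4 m[φ3→X10] = [T, T]
r4 m[φ3→X5] = [F, T]
r4 m[X7→φ0] = [T, T]
r4 m[X7→φ1] = [T, F]
r4 m[X10→φ0] = [T, T]
r4 m[X10→φ2] = [F, T]
r4 m[X10→φ3] = [F, T]
r4 m[X5→φ2] = [F, T]
r4 m[X5→φ3] = [F, T]
r4 m[X12→φ1] = [T, T]
r5 m[φ0→X7] = [T, F]
r5 m[φ0→X10] = [F, T]
r5 m[φ1→X7] = [T, T]
r5 m[φ1→X12] = [T, F]
r5 m[φ2→X10] = [F, T]
r5 m[φ2→X5] = [F, T]
r5 m[φ3→X10] = [T, T]
r5 m[φ3→X5] = [F, T]
r5 m[X7→φ0] = [T, T]
r5 m[X7→φ1] = [T, F]
r5 m[X10→φ0] = [T, T]
r5 m[X10→φ2] = [F, T]
r5 m[X10→φ3] = [F, T]
r5 m[X5→φ2] = [F, T]
r5 m[X5→φ3] = [F, T]
r5 m[X12→φ1] = [T, T]
r6 m[φ0→X7] = [T, F]
r6 m[φ0→X10] = [F, T]
r6 m[φ1→X7] = [T, T]
r6 m[φ1→X12] = [T, F]
r6 m[φ2→X10] = [F, T]
r6 m[φ2→X5] = [F, T]
r6 m[φ3→X10] = [T, T]
r6 m[φ3→X5] = [F, T]
r6 m[X7→φ0] = [T, T]
r6 m[X7→φ1] = [T, F]
r6 m[X10→φ0] = [F, T]
r6 m[X10→φ2] = [F, T]
r6 m[X10→φ3] = [F, T]
r6 m[X5→φ2] = [F, T]
r6 m[X5→φ3] = [F, T]
r6 m[X12→φ1] = [T, T]

message @ round 6 = [F, T]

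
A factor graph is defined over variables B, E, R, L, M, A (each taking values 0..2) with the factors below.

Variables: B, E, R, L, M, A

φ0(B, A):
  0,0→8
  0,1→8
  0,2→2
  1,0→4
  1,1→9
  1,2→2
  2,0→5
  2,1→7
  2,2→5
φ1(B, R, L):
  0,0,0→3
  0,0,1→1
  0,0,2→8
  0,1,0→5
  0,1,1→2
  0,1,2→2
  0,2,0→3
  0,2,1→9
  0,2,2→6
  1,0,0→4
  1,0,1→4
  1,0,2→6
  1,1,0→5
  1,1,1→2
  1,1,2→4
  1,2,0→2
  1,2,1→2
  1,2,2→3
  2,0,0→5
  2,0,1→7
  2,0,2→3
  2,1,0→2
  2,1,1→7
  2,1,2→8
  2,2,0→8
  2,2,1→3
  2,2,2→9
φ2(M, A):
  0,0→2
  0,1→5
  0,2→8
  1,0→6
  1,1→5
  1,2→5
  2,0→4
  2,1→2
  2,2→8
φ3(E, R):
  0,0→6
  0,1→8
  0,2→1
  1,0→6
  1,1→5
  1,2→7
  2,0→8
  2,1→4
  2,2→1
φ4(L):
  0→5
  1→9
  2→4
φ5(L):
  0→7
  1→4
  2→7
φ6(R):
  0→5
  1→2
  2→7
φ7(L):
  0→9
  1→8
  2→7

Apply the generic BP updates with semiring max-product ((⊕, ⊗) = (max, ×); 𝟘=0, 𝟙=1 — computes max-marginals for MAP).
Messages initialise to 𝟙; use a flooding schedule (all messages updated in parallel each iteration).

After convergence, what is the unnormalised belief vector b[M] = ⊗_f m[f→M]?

init: all messages = 𝟙 over 3 values
r1 m[φ0→B] = [8, 9, 7]
r1 m[φ0→A] = [8, 9, 5]
r1 m[φ1→B] = [9, 6, 9]
r1 m[φ1→R] = [8, 8, 9]
r1 m[φ1→L] = [8, 9, 9]
r1 m[φ2→M] = [8, 6, 8]
r1 m[φ2→A] = [6, 5, 8]
r1 m[φ3→E] = [8, 7, 8]
r1 m[φ3→R] = [8, 8, 7]
r1 m[φ4→L] = [5, 9, 4]
r1 m[φ5→L] = [7, 4, 7]
r1 m[φ6→R] = [5, 2, 7]
r1 m[φ7→L] = [9, 8, 7]
r1 m[B→φ0] = [1, 1, 1]
r1 m[B→φ1] = [1, 1, 1]
r1 m[E→φ3] = [1, 1, 1]
r1 m[R→φ1] = [1, 1, 1]
r1 m[R→φ3] = [1, 1, 1]
r1 m[R→φ6] = [1, 1, 1]
r1 m[L→φ1] = [1, 1, 1]
r1 m[L→φ4] = [1, 1, 1]
r1 m[L→φ5] = [1, 1, 1]
r1 m[L→φ7] = [1, 1, 1]
r1 m[M→φ2] = [1, 1, 1]
r1 m[A→φ0] = [1, 1, 1]
r1 m[A→φ2] = [1, 1, 1]
r2 m[φ0→B] = [8, 9, 7]
r2 m[φ0→A] = [8, 9, 5]
r2 m[φ1→B] = [9, 6, 9]
r2 m[φ1→R] = [8, 8, 9]
r2 m[φ1→L] = [8, 9, 9]
r2 m[φ2→M] = [8, 6, 8]
r2 m[φ2→A] = [6, 5, 8]
r2 m[φ3→E] = [8, 7, 8]
r2 m[φ3→R] = [8, 8, 7]
r2 m[φ4→L] = [5, 9, 4]
r2 m[φ5→L] = [7, 4, 7]
r2 m[φ6→R] = [5, 2, 7]
r2 m[φ7→L] = [9, 8, 7]
r2 m[B→φ0] = [9, 6, 9]
r2 m[B→φ1] = [8, 9, 7]
r2 m[E→φ3] = [1, 1, 1]
r2 m[R→φ1] = [40, 16, 49]
r2 m[R→φ3] = [40, 16, 63]
r2 m[R→φ6] = [64, 64, 63]
r2 m[L→φ1] = [315, 288, 196]
r2 m[L→φ4] = [504, 288, 441]
r2 m[L→φ5] = [360, 648, 252]
r2 m[L→φ7] = [280, 324, 252]
r2 m[M→φ2] = [1, 1, 1]
r2 m[A→φ0] = [6, 5, 8]
r2 m[A→φ2] = [8, 9, 5]
r3 m[φ0→B] = [48, 45, 40]
r3 m[φ0→A] = [72, 72, 45]
r3 m[φ1→B] = [127008, 50400, 123480]
r3 m[φ1→R] = [14112, 14175, 20736]
r3 m[φ1→L] = [2744, 3528, 3087]
r3 m[φ2→M] = [45, 48, 40]
r3 m[φ2→A] = [6, 5, 8]
r3 m[φ3→E] = [240, 441, 320]
r3 m[φ3→R] = [8, 8, 7]
r3 m[φ4→L] = [5, 9, 4]
r3 m[φ5→L] = [7, 4, 7]
r3 m[φ6→R] = [5, 2, 7]
r3 m[φ7→L] = [9, 8, 7]
r3 m[B→φ0] = [9, 6, 9]
r3 m[B→φ1] = [8, 9, 7]
r3 m[E→φ3] = [1, 1, 1]
r3 m[R→φ1] = [40, 16, 49]
r3 m[R→φ3] = [40, 16, 63]
r3 m[R→φ6] = [64, 64, 63]
r3 m[L→φ1] = [315, 288, 196]
r3 m[L→φ4] = [504, 288, 441]
r3 m[L→φ5] = [360, 648, 252]
r3 m[L→φ7] = [280, 324, 252]
r3 m[M→φ2] = [1, 1, 1]
r3 m[A→φ0] = [6, 5, 8]
r3 m[A→φ2] = [8, 9, 5]
r4 m[φ0→B] = [48, 45, 40]
r4 m[φ0→A] = [72, 72, 45]
r4 m[φ1→B] = [127008, 50400, 123480]
r4 m[φ1→R] = [14112, 14175, 20736]
r4 m[φ1→L] = [2744, 3528, 3087]
r4 m[φ2→M] = [45, 48, 40]
r4 m[φ2→A] = [6, 5, 8]
r4 m[φ3→E] = [240, 441, 320]
r4 m[φ3→R] = [8, 8, 7]
r4 m[φ4→L] = [5, 9, 4]
r4 m[φ5→L] = [7, 4, 7]
r4 m[φ6→R] = [5, 2, 7]
r4 m[φ7→L] = [9, 8, 7]
r4 m[B→φ0] = [127008, 50400, 123480]
r4 m[B→φ1] = [48, 45, 40]
r4 m[E→φ3] = [1, 1, 1]
r4 m[R→φ1] = [40, 16, 49]
r4 m[R→φ3] = [70560, 28350, 145152]
r4 m[R→φ6] = [112896, 113400, 145152]
r4 m[L→φ1] = [315, 288, 196]
r4 m[L→φ4] = [172872, 112896, 151263]
r4 m[L→φ5] = [123480, 254016, 86436]
r4 m[L→φ7] = [96040, 127008, 86436]
r4 m[M→φ2] = [1, 1, 1]
r4 m[A→φ0] = [6, 5, 8]
r4 m[A→φ2] = [72, 72, 45]
r5 m[φ0→B] = [48, 45, 40]
r5 m[φ0→A] = [1016064, 1016064, 617400]
r5 m[φ1→B] = [127008, 50400, 123480]
r5 m[φ1→R] = [80640, 80640, 124416]
r5 m[φ1→L] = [15680, 21168, 17640]
r5 m[φ2→M] = [360, 432, 360]
r5 m[φ2→A] = [6, 5, 8]
r5 m[φ3→E] = [423360, 1016064, 564480]
r5 m[φ3→R] = [8, 8, 7]
r5 m[φ4→L] = [5, 9, 4]
r5 m[φ5→L] = [7, 4, 7]
r5 m[φ6→R] = [5, 2, 7]
r5 m[φ7→L] = [9, 8, 7]
r5 m[B→φ0] = [127008, 50400, 123480]
r5 m[B→φ1] = [48, 45, 40]
r5 m[E→φ3] = [1, 1, 1]
r5 m[R→φ1] = [40, 16, 49]
r5 m[R→φ3] = [70560, 28350, 145152]
r5 m[R→φ6] = [112896, 113400, 145152]
r5 m[L→φ1] = [315, 288, 196]
r5 m[L→φ4] = [172872, 112896, 151263]
r5 m[L→φ5] = [123480, 254016, 86436]
r5 m[L→φ7] = [96040, 127008, 86436]
r5 m[M→φ2] = [1, 1, 1]
r5 m[A→φ0] = [6, 5, 8]
r5 m[A→φ2] = [72, 72, 45]
r6 m[φ0→B] = [48, 45, 40]
r6 m[φ0→A] = [1016064, 1016064, 617400]
r6 m[φ1→B] = [127008, 50400, 123480]
r6 m[φ1→R] = [80640, 80640, 124416]
r6 m[φ1→L] = [15680, 21168, 17640]
r6 m[φ2→M] = [360, 432, 360]
r6 m[φ2→A] = [6, 5, 8]
r6 m[φ3→E] = [423360, 1016064, 564480]
r6 m[φ3→R] = [8, 8, 7]
r6 m[φ4→L] = [5, 9, 4]
r6 m[φ5→L] = [7, 4, 7]
r6 m[φ6→R] = [5, 2, 7]
r6 m[φ7→L] = [9, 8, 7]
r6 m[B→φ0] = [127008, 50400, 123480]
r6 m[B→φ1] = [48, 45, 40]
r6 m[E→φ3] = [1, 1, 1]
r6 m[R→φ1] = [40, 16, 49]
r6 m[R→φ3] = [403200, 161280, 870912]
r6 m[R→φ6] = [645120, 645120, 870912]
r6 m[L→φ1] = [315, 288, 196]
r6 m[L→φ4] = [987840, 677376, 864360]
r6 m[L→φ5] = [705600, 1524096, 493920]
r6 m[L→φ7] = [548800, 762048, 493920]
r6 m[M→φ2] = [1, 1, 1]
r6 m[A→φ0] = [6, 5, 8]
r6 m[A→φ2] = [1016064, 1016064, 617400]
r7 m[φ0→B] = [48, 45, 40]
r7 m[φ0→A] = [1016064, 1016064, 617400]
r7 m[φ1→B] = [127008, 50400, 123480]
r7 m[φ1→R] = [80640, 80640, 124416]
r7 m[φ1→L] = [15680, 21168, 17640]
r7 m[φ2→M] = [5080320, 6096384, 4939200]
r7 m[φ2→A] = [6, 5, 8]
r7 m[φ3→E] = [2419200, 6096384, 3225600]
r7 m[φ3→R] = [8, 8, 7]
r7 m[φ4→L] = [5, 9, 4]
r7 m[φ5→L] = [7, 4, 7]
r7 m[φ6→R] = [5, 2, 7]
r7 m[φ7→L] = [9, 8, 7]
r7 m[B→φ0] = [127008, 50400, 123480]
r7 m[B→φ1] = [48, 45, 40]
r7 m[E→φ3] = [1, 1, 1]
r7 m[R→φ1] = [40, 16, 49]
r7 m[R→φ3] = [403200, 161280, 870912]
r7 m[R→φ6] = [645120, 645120, 870912]
r7 m[L→φ1] = [315, 288, 196]
r7 m[L→φ4] = [987840, 677376, 864360]
r7 m[L→φ5] = [705600, 1524096, 493920]
r7 m[L→φ7] = [548800, 762048, 493920]
r7 m[M→φ2] = [1, 1, 1]
r7 m[A→φ0] = [6, 5, 8]
r7 m[A→φ2] = [1016064, 1016064, 617400]
r8 m[φ0→B] = [48, 45, 40]
r8 m[φ0→A] = [1016064, 1016064, 617400]
r8 m[φ1→B] = [127008, 50400, 123480]
r8 m[φ1→R] = [80640, 80640, 124416]
r8 m[φ1→L] = [15680, 21168, 17640]
r8 m[φ2→M] = [5080320, 6096384, 4939200]
r8 m[φ2→A] = [6, 5, 8]
r8 m[φ3→E] = [2419200, 6096384, 3225600]
r8 m[φ3→R] = [8, 8, 7]
r8 m[φ4→L] = [5, 9, 4]
r8 m[φ5→L] = [7, 4, 7]
r8 m[φ6→R] = [5, 2, 7]
r8 m[φ7→L] = [9, 8, 7]
r8 m[B→φ0] = [127008, 50400, 123480]
r8 m[B→φ1] = [48, 45, 40]
r8 m[E→φ3] = [1, 1, 1]
r8 m[R→φ1] = [40, 16, 49]
r8 m[R→φ3] = [403200, 161280, 870912]
r8 m[R→φ6] = [645120, 645120, 870912]
r8 m[L→φ1] = [315, 288, 196]
r8 m[L→φ4] = [987840, 677376, 864360]
r8 m[L→φ5] = [705600, 1524096, 493920]
r8 m[L→φ7] = [548800, 762048, 493920]
r8 m[M→φ2] = [1, 1, 1]
r8 m[A→φ0] = [6, 5, 8]
r8 m[A→φ2] = [1016064, 1016064, 617400]
fixed point reached at round 8
b[M] = ⊗ incoming = [5080320, 6096384, 4939200]

b[M] = [5080320, 6096384, 4939200]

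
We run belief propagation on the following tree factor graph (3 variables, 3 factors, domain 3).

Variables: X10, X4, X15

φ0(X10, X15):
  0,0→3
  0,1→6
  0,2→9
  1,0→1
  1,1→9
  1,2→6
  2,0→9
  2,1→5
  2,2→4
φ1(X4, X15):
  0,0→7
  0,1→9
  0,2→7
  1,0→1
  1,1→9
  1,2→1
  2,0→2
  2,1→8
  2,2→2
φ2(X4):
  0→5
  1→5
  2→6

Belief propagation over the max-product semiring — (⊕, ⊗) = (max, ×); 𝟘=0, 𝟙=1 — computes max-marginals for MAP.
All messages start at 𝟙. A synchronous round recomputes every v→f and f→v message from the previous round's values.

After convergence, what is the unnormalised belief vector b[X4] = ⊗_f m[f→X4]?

b[X4] = [405, 405, 432]

init: all messages = 𝟙 over 3 values
r1 m[φ0→X10] = [9, 9, 9]
r1 m[φ0→X15] = [9, 9, 9]
r1 m[φ1→X4] = [9, 9, 8]
r1 m[φ1→X15] = [7, 9, 7]
r1 m[φ2→X4] = [5, 5, 6]
r1 m[X10→φ0] = [1, 1, 1]
r1 m[X4→φ1] = [1, 1, 1]
r1 m[X4→φ2] = [1, 1, 1]
r1 m[X15→φ0] = [1, 1, 1]
r1 m[X15→φ1] = [1, 1, 1]
r2 m[φ0→X10] = [9, 9, 9]
r2 m[φ0→X15] = [9, 9, 9]
r2 m[φ1→X4] = [9, 9, 8]
r2 m[φ1→X15] = [7, 9, 7]
r2 m[φ2→X4] = [5, 5, 6]
r2 m[X10→φ0] = [1, 1, 1]
r2 m[X4→φ1] = [5, 5, 6]
r2 m[X4→φ2] = [9, 9, 8]
r2 m[X15→φ0] = [7, 9, 7]
r2 m[X15→φ1] = [9, 9, 9]
r3 m[φ0→X10] = [63, 81, 63]
r3 m[φ0→X15] = [9, 9, 9]
r3 m[φ1→X4] = [81, 81, 72]
r3 m[φ1→X15] = [35, 48, 35]
r3 m[φ2→X4] = [5, 5, 6]
r3 m[X10→φ0] = [1, 1, 1]
r3 m[X4→φ1] = [5, 5, 6]
r3 m[X4→φ2] = [9, 9, 8]
r3 m[X15→φ0] = [7, 9, 7]
r3 m[X15→φ1] = [9, 9, 9]
r4 m[φ0→X10] = [63, 81, 63]
r4 m[φ0→X15] = [9, 9, 9]
r4 m[φ1→X4] = [81, 81, 72]
r4 m[φ1→X15] = [35, 48, 35]
r4 m[φ2→X4] = [5, 5, 6]
r4 m[X10→φ0] = [1, 1, 1]
r4 m[X4→φ1] = [5, 5, 6]
r4 m[X4→φ2] = [81, 81, 72]
r4 m[X15→φ0] = [35, 48, 35]
r4 m[X15→φ1] = [9, 9, 9]
r5 m[φ0→X10] = [315, 432, 315]
r5 m[φ0→X15] = [9, 9, 9]
r5 m[φ1→X4] = [81, 81, 72]
r5 m[φ1→X15] = [35, 48, 35]
r5 m[φ2→X4] = [5, 5, 6]
r5 m[X10→φ0] = [1, 1, 1]
r5 m[X4→φ1] = [5, 5, 6]
r5 m[X4→φ2] = [81, 81, 72]
r5 m[X15→φ0] = [35, 48, 35]
r5 m[X15→φ1] = [9, 9, 9]
r6 m[φ0→X10] = [315, 432, 315]
r6 m[φ0→X15] = [9, 9, 9]
r6 m[φ1→X4] = [81, 81, 72]
r6 m[φ1→X15] = [35, 48, 35]
r6 m[φ2→X4] = [5, 5, 6]
r6 m[X10→φ0] = [1, 1, 1]
r6 m[X4→φ1] = [5, 5, 6]
r6 m[X4→φ2] = [81, 81, 72]
r6 m[X15→φ0] = [35, 48, 35]
r6 m[X15→φ1] = [9, 9, 9]
fixed point reached at round 6
b[X4] = ⊗ incoming = [405, 405, 432]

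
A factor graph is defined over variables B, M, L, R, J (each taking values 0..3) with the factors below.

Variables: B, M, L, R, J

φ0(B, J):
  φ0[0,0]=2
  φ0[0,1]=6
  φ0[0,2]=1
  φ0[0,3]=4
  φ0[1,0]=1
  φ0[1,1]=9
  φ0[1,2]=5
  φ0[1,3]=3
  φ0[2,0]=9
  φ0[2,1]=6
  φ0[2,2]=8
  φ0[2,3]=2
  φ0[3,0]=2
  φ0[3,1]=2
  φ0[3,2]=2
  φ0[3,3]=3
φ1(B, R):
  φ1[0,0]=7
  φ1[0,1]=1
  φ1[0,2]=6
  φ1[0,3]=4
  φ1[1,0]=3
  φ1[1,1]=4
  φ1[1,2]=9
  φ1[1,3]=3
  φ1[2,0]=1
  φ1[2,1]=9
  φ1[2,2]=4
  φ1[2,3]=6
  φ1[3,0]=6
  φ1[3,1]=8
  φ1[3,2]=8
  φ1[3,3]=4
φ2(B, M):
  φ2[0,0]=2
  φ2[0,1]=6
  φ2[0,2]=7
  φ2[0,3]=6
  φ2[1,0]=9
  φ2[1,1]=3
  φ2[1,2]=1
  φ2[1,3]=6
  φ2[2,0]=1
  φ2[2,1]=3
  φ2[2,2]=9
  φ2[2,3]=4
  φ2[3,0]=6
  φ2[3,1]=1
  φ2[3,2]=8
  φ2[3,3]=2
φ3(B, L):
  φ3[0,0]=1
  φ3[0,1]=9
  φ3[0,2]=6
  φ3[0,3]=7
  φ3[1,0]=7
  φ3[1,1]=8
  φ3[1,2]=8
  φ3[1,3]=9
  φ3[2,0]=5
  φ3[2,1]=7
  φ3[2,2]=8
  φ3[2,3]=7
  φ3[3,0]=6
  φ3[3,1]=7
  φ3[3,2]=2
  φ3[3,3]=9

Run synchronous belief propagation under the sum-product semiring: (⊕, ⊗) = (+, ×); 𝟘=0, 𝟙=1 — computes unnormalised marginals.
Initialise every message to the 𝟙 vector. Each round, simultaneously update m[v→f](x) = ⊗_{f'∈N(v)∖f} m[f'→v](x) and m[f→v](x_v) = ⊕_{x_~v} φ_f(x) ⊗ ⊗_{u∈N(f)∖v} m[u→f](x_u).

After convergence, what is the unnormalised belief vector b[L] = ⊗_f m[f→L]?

init: all messages = 𝟙 over 4 values
r1 m[φ0→B] = [13, 18, 25, 9]
r1 m[φ0→J] = [14, 23, 16, 12]
r1 m[φ1→B] = [18, 19, 20, 26]
r1 m[φ1→R] = [17, 22, 27, 17]
r1 m[φ2→B] = [21, 19, 17, 17]
r1 m[φ2→M] = [18, 13, 25, 18]
r1 m[φ3→B] = [23, 32, 27, 24]
r1 m[φ3→L] = [19, 31, 24, 32]
r1 m[B→φ0] = [1, 1, 1, 1]
r1 m[B→φ1] = [1, 1, 1, 1]
r1 m[B→φ2] = [1, 1, 1, 1]
r1 m[B→φ3] = [1, 1, 1, 1]
r1 m[M→φ2] = [1, 1, 1, 1]
r1 m[L→φ3] = [1, 1, 1, 1]
r1 m[R→φ1] = [1, 1, 1, 1]
r1 m[J→φ0] = [1, 1, 1, 1]
r2 m[φ0→B] = [13, 18, 25, 9]
r2 m[φ0→J] = [14, 23, 16, 12]
r2 m[φ1→B] = [18, 19, 20, 26]
r2 m[φ1→R] = [17, 22, 27, 17]
r2 m[φ2→B] = [21, 19, 17, 17]
r2 m[φ2→M] = [18, 13, 25, 18]
r2 m[φ3→B] = [23, 32, 27, 24]
r2 m[φ3→L] = [19, 31, 24, 32]
r2 m[B→φ0] = [8694, 11552, 9180, 10608]
r2 m[B→φ1] = [6279, 10944, 11475, 3672]
r2 m[B→φ2] = [5382, 10944, 13500, 5616]
r2 m[B→φ3] = [4914, 6498, 8500, 3978]
r2 m[M→φ2] = [1, 1, 1, 1]
r2 m[L→φ3] = [1, 1, 1, 1]
r2 m[R→φ1] = [1, 1, 1, 1]
r2 m[J→φ0] = [1, 1, 1, 1]
r3 m[φ0→B] = [13, 18, 25, 9]
r3 m[φ0→J] = [132776, 232428, 161110, 119616]
r3 m[φ1→B] = [18, 19, 20, 26]
r3 m[φ1→R] = [110292, 182706, 211446, 141486]
r3 m[φ2→B] = [21, 19, 17, 17]
r3 m[φ2→M] = [156456, 111240, 215046, 163188]
r3 m[φ3→B] = [23, 32, 27, 24]
r3 m[φ3→L] = [116768, 183556, 157424, 188182]
r3 m[B→φ0] = [8694, 11552, 9180, 10608]
r3 m[B→φ1] = [6279, 10944, 11475, 3672]
r3 m[B→φ2] = [5382, 10944, 13500, 5616]
r3 m[B→φ3] = [4914, 6498, 8500, 3978]
r3 m[M→φ2] = [1, 1, 1, 1]
r3 m[L→φ3] = [1, 1, 1, 1]
r3 m[R→φ1] = [1, 1, 1, 1]
r3 m[J→φ0] = [1, 1, 1, 1]
r4 m[φ0→B] = [13, 18, 25, 9]
r4 m[φ0→J] = [132776, 232428, 161110, 119616]
r4 m[φ1→B] = [18, 19, 20, 26]
r4 m[φ1→R] = [110292, 182706, 211446, 141486]
r4 m[φ2→B] = [21, 19, 17, 17]
r4 m[φ2→M] = [156456, 111240, 215046, 163188]
r4 m[φ3→B] = [23, 32, 27, 24]
r4 m[φ3→L] = [116768, 183556, 157424, 188182]
r4 m[B→φ0] = [8694, 11552, 9180, 10608]
r4 m[B→φ1] = [6279, 10944, 11475, 3672]
r4 m[B→φ2] = [5382, 10944, 13500, 5616]
r4 m[B→φ3] = [4914, 6498, 8500, 3978]
r4 m[M→φ2] = [1, 1, 1, 1]
r4 m[L→φ3] = [1, 1, 1, 1]
r4 m[R→φ1] = [1, 1, 1, 1]
r4 m[J→φ0] = [1, 1, 1, 1]
fixed point reached at round 4
b[L] = ⊗ incoming = [116768, 183556, 157424, 188182]

b[L] = [116768, 183556, 157424, 188182]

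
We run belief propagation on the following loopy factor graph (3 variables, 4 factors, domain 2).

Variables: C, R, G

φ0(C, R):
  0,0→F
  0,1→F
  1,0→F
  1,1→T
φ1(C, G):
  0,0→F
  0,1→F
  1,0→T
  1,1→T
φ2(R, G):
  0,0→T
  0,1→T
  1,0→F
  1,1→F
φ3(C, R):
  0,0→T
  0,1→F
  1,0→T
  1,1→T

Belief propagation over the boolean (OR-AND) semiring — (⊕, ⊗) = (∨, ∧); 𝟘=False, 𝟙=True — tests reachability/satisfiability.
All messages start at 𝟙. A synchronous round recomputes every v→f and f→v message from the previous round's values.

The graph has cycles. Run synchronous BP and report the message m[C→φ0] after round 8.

message @ round 8 = [F, F]

init: all messages = 𝟙 over 2 values
r1 m[φ0→C] = [F, T]
r1 m[φ0→R] = [F, T]
r1 m[φ1→C] = [F, T]
r1 m[φ1→G] = [T, T]
r1 m[φ2→R] = [T, F]
r1 m[φ2→G] = [T, T]
r1 m[φ3→C] = [T, T]
r1 m[φ3→R] = [T, T]
r1 m[C→φ0] = [T, T]
r1 m[C→φ1] = [T, T]
r1 m[C→φ3] = [T, T]
r1 m[R→φ0] = [T, T]
r1 m[R→φ2] = [T, T]
r1 m[R→φ3] = [T, T]
r1 m[G→φ1] = [T, T]
r1 m[G→φ2] = [T, T]
r2 m[φ0→C] = [F, T]
r2 m[φ0→R] = [F, T]
r2 m[φ1→C] = [F, T]
r2 m[φ1→G] = [T, T]
r2 m[φ2→R] = [T, F]
r2 m[φ2→G] = [T, T]
r2 m[φ3→C] = [T, T]
r2 m[φ3→R] = [T, T]
r2 m[C→φ0] = [F, T]
r2 m[C→φ1] = [F, T]
r2 m[C→φ3] = [F, T]
r2 m[R→φ0] = [T, F]
r2 m[R→φ2] = [F, T]
r2 m[R→φ3] = [F, F]
r2 m[G→φ1] = [T, T]
r2 m[G→φ2] = [T, T]
r3 m[φ0→C] = [F, F]
r3 m[φ0→R] = [F, T]
r3 m[φ1→C] = [F, T]
r3 m[φ1→G] = [T, T]
r3 m[φ2→R] = [T, F]
r3 m[φ2→G] = [F, F]
r3 m[φ3→C] = [F, F]
r3 m[φ3→R] = [T, T]
r3 m[C→φ0] = [F, T]
r3 m[C→φ1] = [F, T]
r3 m[C→φ3] = [F, T]
r3 m[R→φ0] = [T, F]
r3 m[R→φ2] = [F, T]
r3 m[R→φ3] = [F, F]
r3 m[G→φ1] = [T, T]
r3 m[G→φ2] = [T, T]
r4 m[φ0→C] = [F, F]
r4 m[φ0→R] = [F, T]
r4 m[φ1→C] = [F, T]
r4 m[φ1→G] = [T, T]
r4 m[φ2→R] = [T, F]
r4 m[φ2→G] = [F, F]
r4 m[φ3→C] = [F, F]
r4 m[φ3→R] = [T, T]
r4 m[C→φ0] = [F, F]
r4 m[C→φ1] = [F, F]
r4 m[C→φ3] = [F, F]
r4 m[R→φ0] = [T, F]
r4 m[R→φ2] = [F, T]
r4 m[R→φ3] = [F, F]
r4 m[G→φ1] = [F, F]
r4 m[G→φ2] = [T, T]
r5 m[φ0→C] = [F, F]
r5 m[φ0→R] = [F, F]
r5 m[φ1→C] = [F, F]
r5 m[φ1→G] = [F, F]
r5 m[φ2→R] = [T, F]
r5 m[φ2→G] = [F, F]
r5 m[φ3→C] = [F, F]
r5 m[φ3→R] = [F, F]
r5 m[C→φ0] = [F, F]
r5 m[C→φ1] = [F, F]
r5 m[C→φ3] = [F, F]
r5 m[R→φ0] = [T, F]
r5 m[R→φ2] = [F, T]
r5 m[R→φ3] = [F, F]
r5 m[G→φ1] = [F, F]
r5 m[G→φ2] = [T, T]
r6 m[φ0→C] = [F, F]
r6 m[φ0→R] = [F, F]
r6 m[φ1→C] = [F, F]
r6 m[φ1→G] = [F, F]
r6 m[φ2→R] = [T, F]
r6 m[φ2→G] = [F, F]
r6 m[φ3→C] = [F, F]
r6 m[φ3→R] = [F, F]
r6 m[C→φ0] = [F, F]
r6 m[C→φ1] = [F, F]
r6 m[C→φ3] = [F, F]
r6 m[R→φ0] = [F, F]
r6 m[R→φ2] = [F, F]
r6 m[R→φ3] = [F, F]
r6 m[G→φ1] = [F, F]
r6 m[G→φ2] = [F, F]
r7 m[φ0→C] = [F, F]
r7 m[φ0→R] = [F, F]
r7 m[φ1→C] = [F, F]
r7 m[φ1→G] = [F, F]
r7 m[φ2→R] = [F, F]
r7 m[φ2→G] = [F, F]
r7 m[φ3→C] = [F, F]
r7 m[φ3→R] = [F, F]
r7 m[C→φ0] = [F, F]
r7 m[C→φ1] = [F, F]
r7 m[C→φ3] = [F, F]
r7 m[R→φ0] = [F, F]
r7 m[R→φ2] = [F, F]
r7 m[R→φ3] = [F, F]
r7 m[G→φ1] = [F, F]
r7 m[G→φ2] = [F, F]
r8 m[φ0→C] = [F, F]
r8 m[φ0→R] = [F, F]
r8 m[φ1→C] = [F, F]
r8 m[φ1→G] = [F, F]
r8 m[φ2→R] = [F, F]
r8 m[φ2→G] = [F, F]
r8 m[φ3→C] = [F, F]
r8 m[φ3→R] = [F, F]
r8 m[C→φ0] = [F, F]
r8 m[C→φ1] = [F, F]
r8 m[C→φ3] = [F, F]
r8 m[R→φ0] = [F, F]
r8 m[R→φ2] = [F, F]
r8 m[R→φ3] = [F, F]
r8 m[G→φ1] = [F, F]
r8 m[G→φ2] = [F, F]
fixed point reached at round 8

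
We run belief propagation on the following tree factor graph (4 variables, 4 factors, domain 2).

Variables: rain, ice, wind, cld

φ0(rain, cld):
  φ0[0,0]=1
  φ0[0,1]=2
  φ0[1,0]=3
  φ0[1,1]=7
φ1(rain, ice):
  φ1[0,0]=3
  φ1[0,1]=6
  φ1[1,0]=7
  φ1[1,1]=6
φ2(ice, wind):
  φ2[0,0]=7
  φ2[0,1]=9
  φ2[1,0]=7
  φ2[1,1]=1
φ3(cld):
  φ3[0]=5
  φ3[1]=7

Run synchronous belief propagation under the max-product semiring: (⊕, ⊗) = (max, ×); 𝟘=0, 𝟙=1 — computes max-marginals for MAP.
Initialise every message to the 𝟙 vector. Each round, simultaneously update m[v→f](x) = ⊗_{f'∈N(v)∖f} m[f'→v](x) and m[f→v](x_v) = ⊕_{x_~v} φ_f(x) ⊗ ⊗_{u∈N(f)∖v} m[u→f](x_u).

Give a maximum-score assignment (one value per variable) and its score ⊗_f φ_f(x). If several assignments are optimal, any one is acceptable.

assignment: (rain=1, ice=0, wind=1, cld=1); score = 3087

init: all messages = 𝟙 over 2 values
r1 m[φ0→rain] = [2, 7]
r1 m[φ0→cld] = [3, 7]
r1 m[φ1→rain] = [6, 7]
r1 m[φ1→ice] = [7, 6]
r1 m[φ2→ice] = [9, 7]
r1 m[φ2→wind] = [7, 9]
r1 m[φ3→cld] = [5, 7]
r1 m[rain→φ0] = [1, 1]
r1 m[rain→φ1] = [1, 1]
r1 m[ice→φ1] = [1, 1]
r1 m[ice→φ2] = [1, 1]
r1 m[wind→φ2] = [1, 1]
r1 m[cld→φ0] = [1, 1]
r1 m[cld→φ3] = [1, 1]
r2 m[φ0→rain] = [2, 7]
r2 m[φ0→cld] = [3, 7]
r2 m[φ1→rain] = [6, 7]
r2 m[φ1→ice] = [7, 6]
r2 m[φ2→ice] = [9, 7]
r2 m[φ2→wind] = [7, 9]
r2 m[φ3→cld] = [5, 7]
r2 m[rain→φ0] = [6, 7]
r2 m[rain→φ1] = [2, 7]
r2 m[ice→φ1] = [9, 7]
r2 m[ice→φ2] = [7, 6]
r2 m[wind→φ2] = [1, 1]
r2 m[cld→φ0] = [5, 7]
r2 m[cld→φ3] = [3, 7]
r3 m[φ0→rain] = [14, 49]
r3 m[φ0→cld] = [21, 49]
r3 m[φ1→rain] = [42, 63]
r3 m[φ1→ice] = [49, 42]
r3 m[φ2→ice] = [9, 7]
r3 m[φ2→wind] = [49, 63]
r3 m[φ3→cld] = [5, 7]
r3 m[rain→φ0] = [6, 7]
r3 m[rain→φ1] = [2, 7]
r3 m[ice→φ1] = [9, 7]
r3 m[ice→φ2] = [7, 6]
r3 m[wind→φ2] = [1, 1]
r3 m[cld→φ0] = [5, 7]
r3 m[cld→φ3] = [3, 7]
r4 m[φ0→rain] = [14, 49]
r4 m[φ0→cld] = [21, 49]
r4 m[φ1→rain] = [42, 63]
r4 m[φ1→ice] = [49, 42]
r4 m[φ2→ice] = [9, 7]
r4 m[φ2→wind] = [49, 63]
r4 m[φ3→cld] = [5, 7]
r4 m[rain→φ0] = [42, 63]
r4 m[rain→φ1] = [14, 49]
r4 m[ice→φ1] = [9, 7]
r4 m[ice→φ2] = [49, 42]
r4 m[wind→φ2] = [1, 1]
r4 m[cld→φ0] = [5, 7]
r4 m[cld→φ3] = [21, 49]
r5 m[φ0→rain] = [14, 49]
r5 m[φ0→cld] = [189, 441]
r5 m[φ1→rain] = [42, 63]
r5 m[φ1→ice] = [343, 294]
r5 m[φ2→ice] = [9, 7]
r5 m[φ2→wind] = [343, 441]
r5 m[φ3→cld] = [5, 7]
r5 m[rain→φ0] = [42, 63]
r5 m[rain→φ1] = [14, 49]
r5 m[ice→φ1] = [9, 7]
r5 m[ice→φ2] = [49, 42]
r5 m[wind→φ2] = [1, 1]
r5 m[cld→φ0] = [5, 7]
r5 m[cld→φ3] = [21, 49]
r6 m[φ0→rain] = [14, 49]
r6 m[φ0→cld] = [189, 441]
r6 m[φ1→rain] = [42, 63]
r6 m[φ1→ice] = [343, 294]
r6 m[φ2→ice] = [9, 7]
r6 m[φ2→wind] = [343, 441]
r6 m[φ3→cld] = [5, 7]
r6 m[rain→φ0] = [42, 63]
r6 m[rain→φ1] = [14, 49]
r6 m[ice→φ1] = [9, 7]
r6 m[ice→φ2] = [343, 294]
r6 m[wind→φ2] = [1, 1]
r6 m[cld→φ0] = [5, 7]
r6 m[cld→φ3] = [189, 441]
r7 m[φ0→rain] = [14, 49]
r7 m[φ0→cld] = [189, 441]
r7 m[φ1→rain] = [42, 63]
r7 m[φ1→ice] = [343, 294]
r7 m[φ2→ice] = [9, 7]
r7 m[φ2→wind] = [2401, 3087]
r7 m[φ3→cld] = [5, 7]
r7 m[rain→φ0] = [42, 63]
r7 m[rain→φ1] = [14, 49]
r7 m[ice→φ1] = [9, 7]
r7 m[ice→φ2] = [343, 294]
r7 m[wind→φ2] = [1, 1]
r7 m[cld→φ0] = [5, 7]
r7 m[cld→φ3] = [189, 441]
r8 m[φ0→rain] = [14, 49]
r8 m[φ0→cld] = [189, 441]
r8 m[φ1→rain] = [42, 63]
r8 m[φ1→ice] = [343, 294]
r8 m[φ2→ice] = [9, 7]
r8 m[φ2→wind] = [2401, 3087]
r8 m[φ3→cld] = [5, 7]
r8 m[rain→φ0] = [42, 63]
r8 m[rain→φ1] = [14, 49]
r8 m[ice→φ1] = [9, 7]
r8 m[ice→φ2] = [343, 294]
r8 m[wind→φ2] = [1, 1]
r8 m[cld→φ0] = [5, 7]
r8 m[cld→φ3] = [189, 441]
fixed point reached at round 8
traceback from rain: (rain=1, ice=0, wind=1, cld=1), score=3087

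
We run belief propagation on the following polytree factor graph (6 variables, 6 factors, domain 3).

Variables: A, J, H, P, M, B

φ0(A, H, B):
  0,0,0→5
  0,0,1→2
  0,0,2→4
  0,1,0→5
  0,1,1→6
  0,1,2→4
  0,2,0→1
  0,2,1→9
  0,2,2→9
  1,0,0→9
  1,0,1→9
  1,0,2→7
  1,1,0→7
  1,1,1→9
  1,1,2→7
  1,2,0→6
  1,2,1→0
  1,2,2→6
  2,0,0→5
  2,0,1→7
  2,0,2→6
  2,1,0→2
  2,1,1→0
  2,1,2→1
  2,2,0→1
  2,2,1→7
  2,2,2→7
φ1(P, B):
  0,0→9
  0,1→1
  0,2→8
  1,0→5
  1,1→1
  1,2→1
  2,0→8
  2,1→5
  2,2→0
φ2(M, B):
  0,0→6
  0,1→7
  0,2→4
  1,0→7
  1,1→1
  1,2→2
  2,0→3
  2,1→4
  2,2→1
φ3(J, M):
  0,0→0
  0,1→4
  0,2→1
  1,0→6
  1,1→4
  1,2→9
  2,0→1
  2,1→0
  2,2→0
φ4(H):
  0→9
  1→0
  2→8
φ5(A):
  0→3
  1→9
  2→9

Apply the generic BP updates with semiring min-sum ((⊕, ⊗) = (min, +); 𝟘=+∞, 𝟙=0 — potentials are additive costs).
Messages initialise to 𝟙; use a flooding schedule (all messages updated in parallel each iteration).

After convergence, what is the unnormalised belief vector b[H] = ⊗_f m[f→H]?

init: all messages = 𝟙 over 3 values
r1 m[φ0→A] = [1, 0, 0]
r1 m[φ0→H] = [2, 0, 0]
r1 m[φ0→B] = [1, 0, 1]
r1 m[φ1→P] = [1, 1, 0]
r1 m[φ1→B] = [5, 1, 0]
r1 m[φ2→M] = [4, 1, 1]
r1 m[φ2→B] = [3, 1, 1]
r1 m[φ3→J] = [0, 4, 0]
r1 m[φ3→M] = [0, 0, 0]
r1 m[φ4→H] = [9, 0, 8]
r1 m[φ5→A] = [3, 9, 9]
r1 m[A→φ0] = [0, 0, 0]
r1 m[A→φ5] = [0, 0, 0]
r1 m[J→φ3] = [0, 0, 0]
r1 m[H→φ0] = [0, 0, 0]
r1 m[H→φ4] = [0, 0, 0]
r1 m[P→φ1] = [0, 0, 0]
r1 m[M→φ2] = [0, 0, 0]
r1 m[M→φ3] = [0, 0, 0]
r1 m[B→φ0] = [0, 0, 0]
r1 m[B→φ1] = [0, 0, 0]
r1 m[B→φ2] = [0, 0, 0]
r2 m[φ0→A] = [1, 0, 0]
r2 m[φ0→H] = [2, 0, 0]
r2 m[φ0→B] = [1, 0, 1]
r2 m[φ1→P] = [1, 1, 0]
r2 m[φ1→B] = [5, 1, 0]
r2 m[φ2→M] = [4, 1, 1]
r2 m[φ2→B] = [3, 1, 1]
r2 m[φ3→J] = [0, 4, 0]
r2 m[φ3→M] = [0, 0, 0]
r2 m[φ4→H] = [9, 0, 8]
r2 m[φ5→A] = [3, 9, 9]
r2 m[A→φ0] = [3, 9, 9]
r2 m[A→φ5] = [1, 0, 0]
r2 m[J→φ3] = [0, 0, 0]
r2 m[H→φ0] = [9, 0, 8]
r2 m[H→φ4] = [2, 0, 0]
r2 m[P→φ1] = [0, 0, 0]
r2 m[M→φ2] = [0, 0, 0]
r2 m[M→φ3] = [4, 1, 1]
r2 m[B→φ0] = [8, 2, 1]
r2 m[B→φ1] = [4, 1, 2]
r2 m[B→φ2] = [6, 1, 1]
r3 m[φ0→A] = [5, 8, 2]
r3 m[φ0→H] = [7, 8, 11]
r3 m[φ0→B] = [8, 9, 7]
r3 m[φ1→P] = [2, 2, 2]
r3 m[φ1→B] = [5, 1, 0]
r3 m[φ2→M] = [5, 2, 2]
r3 m[φ2→B] = [3, 1, 1]
r3 m[φ3→J] = [2, 5, 1]
r3 m[φ3→M] = [0, 0, 0]
r3 m[φ4→H] = [9, 0, 8]
r3 m[φ5→A] = [3, 9, 9]
r3 m[A→φ0] = [3, 9, 9]
r3 m[A→φ5] = [1, 0, 0]
r3 m[J→φ3] = [0, 0, 0]
r3 m[H→φ0] = [9, 0, 8]
r3 m[H→φ4] = [2, 0, 0]
r3 m[P→φ1] = [0, 0, 0]
r3 m[M→φ2] = [0, 0, 0]
r3 m[M→φ3] = [4, 1, 1]
r3 m[B→φ0] = [8, 2, 1]
r3 m[B→φ1] = [4, 1, 2]
r3 m[B→φ2] = [6, 1, 1]
r4 m[φ0→A] = [5, 8, 2]
r4 m[φ0→H] = [7, 8, 11]
r4 m[φ0→B] = [8, 9, 7]
r4 m[φ1→P] = [2, 2, 2]
r4 m[φ1→B] = [5, 1, 0]
r4 m[φ2→M] = [5, 2, 2]
r4 m[φ2→B] = [3, 1, 1]
r4 m[φ3→J] = [2, 5, 1]
r4 m[φ3→M] = [0, 0, 0]
r4 m[φ4→H] = [9, 0, 8]
r4 m[φ5→A] = [3, 9, 9]
r4 m[A→φ0] = [3, 9, 9]
r4 m[A→φ5] = [5, 8, 2]
r4 m[J→φ3] = [0, 0, 0]
r4 m[H→φ0] = [9, 0, 8]
r4 m[H→φ4] = [7, 8, 11]
r4 m[P→φ1] = [0, 0, 0]
r4 m[M→φ2] = [0, 0, 0]
r4 m[M→φ3] = [5, 2, 2]
r4 m[B→φ0] = [8, 2, 1]
r4 m[B→φ1] = [11, 10, 8]
r4 m[B→φ2] = [13, 10, 7]
r5 m[φ0→A] = [5, 8, 2]
r5 m[φ0→H] = [7, 8, 11]
r5 m[φ0→B] = [8, 9, 7]
r5 m[φ1→P] = [11, 9, 8]
r5 m[φ1→B] = [5, 1, 0]
r5 m[φ2→M] = [11, 9, 8]
r5 m[φ2→B] = [3, 1, 1]
r5 m[φ3→J] = [3, 6, 2]
r5 m[φ3→M] = [0, 0, 0]
r5 m[φ4→H] = [9, 0, 8]
r5 m[φ5→A] = [3, 9, 9]
r5 m[A→φ0] = [3, 9, 9]
r5 m[A→φ5] = [5, 8, 2]
r5 m[J→φ3] = [0, 0, 0]
r5 m[H→φ0] = [9, 0, 8]
r5 m[H→φ4] = [7, 8, 11]
r5 m[P→φ1] = [0, 0, 0]
r5 m[M→φ2] = [0, 0, 0]
r5 m[M→φ3] = [5, 2, 2]
r5 m[B→φ0] = [8, 2, 1]
r5 m[B→φ1] = [11, 10, 8]
r5 m[B→φ2] = [13, 10, 7]
r6 m[φ0→A] = [5, 8, 2]
r6 m[φ0→H] = [7, 8, 11]
r6 m[φ0→B] = [8, 9, 7]
r6 m[φ1→P] = [11, 9, 8]
r6 m[φ1→B] = [5, 1, 0]
r6 m[φ2→M] = [11, 9, 8]
r6 m[φ2→B] = [3, 1, 1]
r6 m[φ3→J] = [3, 6, 2]
r6 m[φ3→M] = [0, 0, 0]
r6 m[φ4→H] = [9, 0, 8]
r6 m[φ5→A] = [3, 9, 9]
r6 m[A→φ0] = [3, 9, 9]
r6 m[A→φ5] = [5, 8, 2]
r6 m[J→φ3] = [0, 0, 0]
r6 m[H→φ0] = [9, 0, 8]
r6 m[H→φ4] = [7, 8, 11]
r6 m[P→φ1] = [0, 0, 0]
r6 m[M→φ2] = [0, 0, 0]
r6 m[M→φ3] = [11, 9, 8]
r6 m[B→φ0] = [8, 2, 1]
r6 m[B→φ1] = [11, 10, 8]
r6 m[B→φ2] = [13, 10, 7]
r7 m[φ0→A] = [5, 8, 2]
r7 m[φ0→H] = [7, 8, 11]
r7 m[φ0→B] = [8, 9, 7]
r7 m[φ1→P] = [11, 9, 8]
r7 m[φ1→B] = [5, 1, 0]
r7 m[φ2→M] = [11, 9, 8]
r7 m[φ2→B] = [3, 1, 1]
r7 m[φ3→J] = [9, 13, 8]
r7 m[φ3→M] = [0, 0, 0]
r7 m[φ4→H] = [9, 0, 8]
r7 m[φ5→A] = [3, 9, 9]
r7 m[A→φ0] = [3, 9, 9]
r7 m[A→φ5] = [5, 8, 2]
r7 m[J→φ3] = [0, 0, 0]
r7 m[H→φ0] = [9, 0, 8]
r7 m[H→φ4] = [7, 8, 11]
r7 m[P→φ1] = [0, 0, 0]
r7 m[M→φ2] = [0, 0, 0]
r7 m[M→φ3] = [11, 9, 8]
r7 m[B→φ0] = [8, 2, 1]
r7 m[B→φ1] = [11, 10, 8]
r7 m[B→φ2] = [13, 10, 7]
r8 m[φ0→A] = [5, 8, 2]
r8 m[φ0→H] = [7, 8, 11]
r8 m[φ0→B] = [8, 9, 7]
r8 m[φ1→P] = [11, 9, 8]
r8 m[φ1→B] = [5, 1, 0]
r8 m[φ2→M] = [11, 9, 8]
r8 m[φ2→B] = [3, 1, 1]
r8 m[φ3→J] = [9, 13, 8]
r8 m[φ3→M] = [0, 0, 0]
r8 m[φ4→H] = [9, 0, 8]
r8 m[φ5→A] = [3, 9, 9]
r8 m[A→φ0] = [3, 9, 9]
r8 m[A→φ5] = [5, 8, 2]
r8 m[J→φ3] = [0, 0, 0]
r8 m[H→φ0] = [9, 0, 8]
r8 m[H→φ4] = [7, 8, 11]
r8 m[P→φ1] = [0, 0, 0]
r8 m[M→φ2] = [0, 0, 0]
r8 m[M→φ3] = [11, 9, 8]
r8 m[B→φ0] = [8, 2, 1]
r8 m[B→φ1] = [11, 10, 8]
r8 m[B→φ2] = [13, 10, 7]
fixed point reached at round 8
b[H] = ⊗ incoming = [16, 8, 19]

b[H] = [16, 8, 19]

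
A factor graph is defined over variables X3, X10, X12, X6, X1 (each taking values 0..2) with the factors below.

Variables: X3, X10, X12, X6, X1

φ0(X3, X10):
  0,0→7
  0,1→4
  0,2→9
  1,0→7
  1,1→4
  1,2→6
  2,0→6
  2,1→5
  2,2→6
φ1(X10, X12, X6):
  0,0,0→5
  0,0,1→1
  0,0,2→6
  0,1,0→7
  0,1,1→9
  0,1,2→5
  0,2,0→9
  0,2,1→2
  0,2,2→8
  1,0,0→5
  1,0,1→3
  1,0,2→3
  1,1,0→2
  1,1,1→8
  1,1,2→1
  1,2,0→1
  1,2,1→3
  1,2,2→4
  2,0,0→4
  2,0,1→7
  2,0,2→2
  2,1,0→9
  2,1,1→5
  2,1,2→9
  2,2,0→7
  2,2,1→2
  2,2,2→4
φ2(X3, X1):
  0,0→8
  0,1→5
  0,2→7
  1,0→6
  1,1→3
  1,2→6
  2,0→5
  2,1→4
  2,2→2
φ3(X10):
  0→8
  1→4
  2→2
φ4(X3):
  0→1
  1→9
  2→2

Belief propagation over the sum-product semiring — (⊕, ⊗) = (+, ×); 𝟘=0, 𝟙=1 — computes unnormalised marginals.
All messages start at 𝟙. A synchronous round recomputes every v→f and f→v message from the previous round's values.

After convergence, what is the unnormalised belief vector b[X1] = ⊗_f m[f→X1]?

init: all messages = 𝟙 over 3 values
r1 m[φ0→X3] = [20, 17, 17]
r1 m[φ0→X10] = [20, 13, 21]
r1 m[φ1→X10] = [52, 30, 49]
r1 m[φ1→X12] = [36, 55, 40]
r1 m[φ1→X6] = [49, 40, 42]
r1 m[φ2→X3] = [20, 15, 11]
r1 m[φ2→X1] = [19, 12, 15]
r1 m[φ3→X10] = [8, 4, 2]
r1 m[φ4→X3] = [1, 9, 2]
r1 m[X3→φ0] = [1, 1, 1]
r1 m[X3→φ2] = [1, 1, 1]
r1 m[X3→φ4] = [1, 1, 1]
r1 m[X10→φ0] = [1, 1, 1]
r1 m[X10→φ1] = [1, 1, 1]
r1 m[X10→φ3] = [1, 1, 1]
r1 m[X12→φ1] = [1, 1, 1]
r1 m[X6→φ1] = [1, 1, 1]
r1 m[X1→φ2] = [1, 1, 1]
r2 m[φ0→X3] = [20, 17, 17]
r2 m[φ0→X10] = [20, 13, 21]
r2 m[φ1→X10] = [52, 30, 49]
r2 m[φ1→X12] = [36, 55, 40]
r2 m[φ1→X6] = [49, 40, 42]
r2 m[φ2→X3] = [20, 15, 11]
r2 m[φ2→X1] = [19, 12, 15]
r2 m[φ3→X10] = [8, 4, 2]
r2 m[φ4→X3] = [1, 9, 2]
r2 m[X3→φ0] = [20, 135, 22]
r2 m[X3→φ2] = [20, 153, 34]
r2 m[X3→φ4] = [400, 255, 187]
r2 m[X10→φ0] = [416, 120, 98]
r2 m[X10→φ1] = [160, 52, 42]
r2 m[X10→φ3] = [1040, 390, 1029]
r2 m[X12→φ1] = [1, 1, 1]
r2 m[X6→φ1] = [1, 1, 1]
r2 m[X1→φ2] = [1, 1, 1]
r3 m[φ0→X3] = [4274, 3980, 3684]
r3 m[φ0→X10] = [1217, 730, 1122]
r3 m[φ1→X10] = [52, 30, 49]
r3 m[φ1→X12] = [3038, 4898, 4002]
r3 m[φ1→X6] = [4616, 3236, 4086]
r3 m[φ2→X3] = [20, 15, 11]
r3 m[φ2→X1] = [1248, 695, 1126]
r3 m[φ3→X10] = [8, 4, 2]
r3 m[φ4→X3] = [1, 9, 2]
r3 m[X3→φ0] = [20, 135, 22]
r3 m[X3→φ2] = [20, 153, 34]
r3 m[X3→φ4] = [400, 255, 187]
r3 m[X10→φ0] = [416, 120, 98]
r3 m[X10→φ1] = [160, 52, 42]
r3 m[X10→φ3] = [1040, 390, 1029]
r3 m[X12→φ1] = [1, 1, 1]
r3 m[X6→φ1] = [1, 1, 1]
r3 m[X1→φ2] = [1, 1, 1]
r4 m[φ0→X3] = [4274, 3980, 3684]
r4 m[φ0→X10] = [1217, 730, 1122]
r4 m[φ1→X10] = [52, 30, 49]
r4 m[φ1→X12] = [3038, 4898, 4002]
r4 m[φ1→X6] = [4616, 3236, 4086]
r4 m[φ2→X3] = [20, 15, 11]
r4 m[φ2→X1] = [1248, 695, 1126]
r4 m[φ3→X10] = [8, 4, 2]
r4 m[φ4→X3] = [1, 9, 2]
r4 m[X3→φ0] = [20, 135, 22]
r4 m[X3→φ2] = [4274, 35820, 7368]
r4 m[X3→φ4] = [85480, 59700, 40524]
r4 m[X10→φ0] = [416, 120, 98]
r4 m[X10→φ1] = [9736, 2920, 2244]
r4 m[X10→φ3] = [63284, 21900, 54978]
r4 m[X12→φ1] = [1, 1, 1]
r4 m[X6→φ1] = [1, 1, 1]
r4 m[X1→φ2] = [1, 1, 1]
r5 m[φ0→X3] = [4274, 3980, 3684]
r5 m[φ0→X10] = [1217, 730, 1122]
r5 m[φ1→X10] = [52, 30, 49]
r5 m[φ1→X12] = [178124, 288188, 237516]
r5 m[φ1→X6] = [272696, 189128, 242004]
r5 m[φ2→X3] = [20, 15, 11]
r5 m[φ2→X1] = [285952, 158302, 259574]
r5 m[φ3→X10] = [8, 4, 2]
r5 m[φ4→X3] = [1, 9, 2]
r5 m[X3→φ0] = [20, 135, 22]
r5 m[X3→φ2] = [4274, 35820, 7368]
r5 m[X3→φ4] = [85480, 59700, 40524]
r5 m[X10→φ0] = [416, 120, 98]
r5 m[X10→φ1] = [9736, 2920, 2244]
r5 m[X10→φ3] = [63284, 21900, 54978]
r5 m[X12→φ1] = [1, 1, 1]
r5 m[X6→φ1] = [1, 1, 1]
r5 m[X1→φ2] = [1, 1, 1]
r6 m[φ0→X3] = [4274, 3980, 3684]
r6 m[φ0→X10] = [1217, 730, 1122]
r6 m[φ1→X10] = [52, 30, 49]
r6 m[φ1→X12] = [178124, 288188, 237516]
r6 m[φ1→X6] = [272696, 189128, 242004]
r6 m[φ2→X3] = [20, 15, 11]
r6 m[φ2→X1] = [285952, 158302, 259574]
r6 m[φ3→X10] = [8, 4, 2]
r6 m[φ4→X3] = [1, 9, 2]
r6 m[X3→φ0] = [20, 135, 22]
r6 m[X3→φ2] = [4274, 35820, 7368]
r6 m[X3→φ4] = [85480, 59700, 40524]
r6 m[X10→φ0] = [416, 120, 98]
r6 m[X10→φ1] = [9736, 2920, 2244]
r6 m[X10→φ3] = [63284, 21900, 54978]
r6 m[X12→φ1] = [1, 1, 1]
r6 m[X6→φ1] = [1, 1, 1]
r6 m[X1→φ2] = [1, 1, 1]
fixed point reached at round 6
b[X1] = ⊗ incoming = [285952, 158302, 259574]

b[X1] = [285952, 158302, 259574]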